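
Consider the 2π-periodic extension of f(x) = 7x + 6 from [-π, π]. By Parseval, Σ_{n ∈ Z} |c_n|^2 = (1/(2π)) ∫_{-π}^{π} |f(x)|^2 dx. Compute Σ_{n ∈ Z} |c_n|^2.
Σ |c_n|^2 = 49π^2/3 + 36

Expand and integrate term by term over [-π, π]:
  ∫ (7x)^2 dx = 49·(2π^3/3); ∫ 2·7·(6)·x dx = 0 (odd integrand); ∫ 6^2 dx = 36·2π.
So (1/(2π)) ∫_{-π}^{π} (7x + 6)^2 dx = 49π^2/3 + 36 = 49π^2/3 + 36.
Parseval ⇒ Σ |c_n|^2 = 49π^2/3 + 36.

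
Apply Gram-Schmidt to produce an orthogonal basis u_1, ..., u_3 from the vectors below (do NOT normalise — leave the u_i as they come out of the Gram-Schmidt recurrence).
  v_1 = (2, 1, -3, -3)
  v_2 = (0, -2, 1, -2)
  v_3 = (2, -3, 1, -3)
Orthogonal basis:
  u_1 = (2, 1, -3, -3)
  u_2 = (-2/23, -47/23, 26/23, -43/23)
  u_3 = (156/103, -42/103, 32/103, 58/103)

Apply the Gram-Schmidt recurrence
  u_1 = v_1
  u_i = v_i − Σ_{j<i} ((v_i · u_j) / (u_j · u_j)) · u_j.

Step by step this gives:
  u_1 = (2, 1, -3, -3)
  u_2 = (-2/23, -47/23, 26/23, -43/23)
  u_3 = (156/103, -42/103, 32/103, 58/103)

Orthogonality check:
  u_2 · u_1 = 0 (should be 0)
  u_3 · u_1 = 0 (should be 0)
  u_3 · u_2 = 0 (should be 0)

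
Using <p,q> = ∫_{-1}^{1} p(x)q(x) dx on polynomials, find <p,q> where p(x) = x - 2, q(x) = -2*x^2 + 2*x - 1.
<p,q> = 8

Expand the product: p(x)·q(x) = -2*x^3 + 6*x^2 - 5*x + 2.
∫_{-1}^{1} of each monomial x^k gives [2/(k+1) if k even, 0 if k odd]. Integrating term-by-term (or equivalently evaluating the antiderivative F(x) = -x^4/2 + 2*x^3 - 5*x^2/2 + 2*x at the endpoints):
  F(1) − F(−1) = 1 − (-7) = 8.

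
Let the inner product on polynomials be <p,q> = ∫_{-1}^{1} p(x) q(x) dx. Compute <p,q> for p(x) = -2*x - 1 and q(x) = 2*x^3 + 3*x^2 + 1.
<p,q> = -28/5

Expand the product: p(x)·q(x) = -4*x^4 - 8*x^3 - 3*x^2 - 2*x - 1.
∫_{-1}^{1} of each monomial x^k gives [2/(k+1) if k even, 0 if k odd]. Integrating term-by-term (or equivalently evaluating the antiderivative F(x) = -4*x^5/5 - 2*x^4 - x^3 - x^2 - x at the endpoints):
  F(1) − F(−1) = -29/5 − (-1/5) = -28/5.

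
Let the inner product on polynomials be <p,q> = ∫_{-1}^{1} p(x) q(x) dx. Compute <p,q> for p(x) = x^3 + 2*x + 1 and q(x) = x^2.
<p,q> = 2/3

Expand the product: p(x)·q(x) = x^5 + 2*x^3 + x^2.
∫_{-1}^{1} of each monomial x^k gives [2/(k+1) if k even, 0 if k odd]. Integrating term-by-term (or equivalently evaluating the antiderivative F(x) = x^6/6 + x^4/2 + x^3/3 at the endpoints):
  F(1) − F(−1) = 1 − (1/3) = 2/3.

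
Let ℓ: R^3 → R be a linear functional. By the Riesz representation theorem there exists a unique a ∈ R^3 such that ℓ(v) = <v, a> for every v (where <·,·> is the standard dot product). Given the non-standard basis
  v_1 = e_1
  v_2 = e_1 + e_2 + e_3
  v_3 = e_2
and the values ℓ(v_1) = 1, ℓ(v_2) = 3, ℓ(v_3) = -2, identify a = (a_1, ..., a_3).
a = (1, -2, 4)

Write a = (a_1, ..., a_3) in the standard basis. For each basis vector v_i, ℓ(v_i) = <v_i, a> is a linear equation in the a_j's. Collect the n equations into a matrix system V a = ℓ, where row i of V is v_i (expressed in the standard basis). Since V is invertible (lower-triangular with 1s on the diagonal, up to permutation), solve by back-substitution:
  V =
[[1, 0, 0],
 [1, 1, 1],
 [0, 1, 0]]
  V a = (1, 3, -2)
Solving gives a = (1, -2, 4).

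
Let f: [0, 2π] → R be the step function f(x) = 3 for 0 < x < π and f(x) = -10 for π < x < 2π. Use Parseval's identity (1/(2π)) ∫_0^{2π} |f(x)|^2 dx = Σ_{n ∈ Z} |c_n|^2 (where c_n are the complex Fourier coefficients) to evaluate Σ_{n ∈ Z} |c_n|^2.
Σ |c_n|^2 = 109/2

Parseval equates the L^2 energy of f (normalised by 1/(2π)) with the ℓ^2 sum of its Fourier coefficients: (1/(2π)) ∫_0^{2π} |f|^2 = Σ |c_n|^2.
Compute the left side: (1/(2π)) [∫_0^π 3^2 dx + ∫_π^{2π} (-10)^2 dx] = (1/(2π)) · (9π + 100π) = (9 + 100)/2 = 109/2.
So Σ_{n ∈ Z} |c_n|^2 = 109/2.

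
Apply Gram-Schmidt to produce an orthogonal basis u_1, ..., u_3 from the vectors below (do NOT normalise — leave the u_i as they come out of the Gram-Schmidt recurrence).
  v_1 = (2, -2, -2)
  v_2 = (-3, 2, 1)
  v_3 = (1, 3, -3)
Orthogonal basis:
  u_1 = (2, -2, -2)
  u_2 = (-1, 0, -1)
  u_3 = (5/3, 10/3, -5/3)

Apply the Gram-Schmidt recurrence
  u_1 = v_1
  u_i = v_i − Σ_{j<i} ((v_i · u_j) / (u_j · u_j)) · u_j.

Step by step this gives:
  u_1 = (2, -2, -2)
  u_2 = (-1, 0, -1)
  u_3 = (5/3, 10/3, -5/3)

Orthogonality check:
  u_2 · u_1 = 0 (should be 0)
  u_3 · u_1 = 0 (should be 0)
  u_3 · u_2 = 0 (should be 0)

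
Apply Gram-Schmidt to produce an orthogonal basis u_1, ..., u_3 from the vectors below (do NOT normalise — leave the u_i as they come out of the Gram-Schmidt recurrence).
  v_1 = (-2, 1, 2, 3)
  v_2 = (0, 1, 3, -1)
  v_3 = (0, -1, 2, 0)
Orthogonal basis:
  u_1 = (-2, 1, 2, 3)
  u_2 = (4/9, 7/9, 23/9, -5/3)
  u_3 = (1/7, -3/2, 4/7, 3/14)

Apply the Gram-Schmidt recurrence
  u_1 = v_1
  u_i = v_i − Σ_{j<i} ((v_i · u_j) / (u_j · u_j)) · u_j.

Step by step this gives:
  u_1 = (-2, 1, 2, 3)
  u_2 = (4/9, 7/9, 23/9, -5/3)
  u_3 = (1/7, -3/2, 4/7, 3/14)

Orthogonality check:
  u_2 · u_1 = 0 (should be 0)
  u_3 · u_1 = 0 (should be 0)
  u_3 · u_2 = 0 (should be 0)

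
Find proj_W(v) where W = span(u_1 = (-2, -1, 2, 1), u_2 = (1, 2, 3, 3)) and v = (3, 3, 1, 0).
proj_W(v) = (597/205, 531/205, 23/205, 244/205)

Set up U = [u_1 | ... | u_2] ∈ R^(4×2). The projector onto W = col(U) is P = U (U^T U)^(-1) U^T.
Compute U^T U =
  [10, 5]
  [5, 23],
and U^T v = (-7, 12).
Solve U^T U · c = U^T v for the coefficients: c = (-221/205, 31/41). The projection is proj_W(v) = U c.
Check: (v - proj_W(v)) · u_1 = 0  (should be 0).
Check: (v - proj_W(v)) · u_2 = 0  (should be 0).
Result: proj_W(v) = (597/205, 531/205, 23/205, 244/205).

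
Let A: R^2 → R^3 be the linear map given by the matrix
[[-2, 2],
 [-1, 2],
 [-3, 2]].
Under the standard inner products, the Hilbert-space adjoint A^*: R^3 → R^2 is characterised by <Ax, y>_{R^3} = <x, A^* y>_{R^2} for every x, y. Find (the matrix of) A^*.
A^* = A^T =
[[-2, -1, -3],
 [2, 2, 2]]

For real matrices with standard dot products, the defining identity <Ax, y> = <x, A^* y> gives (Ax)^T y = x^T (A^*) y, i.e. x^T A^T y = x^T (A^*) y. Since this holds for all x, y, we must have A^* = A^T. Therefore
A^* =
[[-2, -1, -3],
 [2, 2, 2]].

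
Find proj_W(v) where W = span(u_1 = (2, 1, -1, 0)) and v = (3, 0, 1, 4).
proj_W(v) = (5/3, 5/6, -5/6, 0)

Set up U = [u_1 | ... | u_1] ∈ R^(4×1). The projector onto W = col(U) is P = U (U^T U)^(-1) U^T.
Compute U^T U =
  [6],
and U^T v = (5).
Solve U^T U · c = U^T v for the coefficients: c = (5/6). The projection is proj_W(v) = U c.
Check: (v - proj_W(v)) · u_1 = 0  (should be 0).
Result: proj_W(v) = (5/3, 5/6, -5/6, 0).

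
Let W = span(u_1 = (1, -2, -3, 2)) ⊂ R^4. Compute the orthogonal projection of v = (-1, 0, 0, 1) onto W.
proj_W(v) = (1/18, -1/9, -1/6, 1/9)

Set up U = [u_1 | ... | u_1] ∈ R^(4×1). The projector onto W = col(U) is P = U (U^T U)^(-1) U^T.
Compute U^T U =
  [18],
and U^T v = (1).
Solve U^T U · c = U^T v for the coefficients: c = (1/18). The projection is proj_W(v) = U c.
Check: (v - proj_W(v)) · u_1 = 0  (should be 0).
Result: proj_W(v) = (1/18, -1/9, -1/6, 1/9).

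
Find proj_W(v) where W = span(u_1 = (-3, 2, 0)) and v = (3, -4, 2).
proj_W(v) = (51/13, -34/13, 0)

Set up U = [u_1 | ... | u_1] ∈ R^(3×1). The projector onto W = col(U) is P = U (U^T U)^(-1) U^T.
Compute U^T U =
  [13],
and U^T v = (-17).
Solve U^T U · c = U^T v for the coefficients: c = (-17/13). The projection is proj_W(v) = U c.
Check: (v - proj_W(v)) · u_1 = 0  (should be 0).
Result: proj_W(v) = (51/13, -34/13, 0).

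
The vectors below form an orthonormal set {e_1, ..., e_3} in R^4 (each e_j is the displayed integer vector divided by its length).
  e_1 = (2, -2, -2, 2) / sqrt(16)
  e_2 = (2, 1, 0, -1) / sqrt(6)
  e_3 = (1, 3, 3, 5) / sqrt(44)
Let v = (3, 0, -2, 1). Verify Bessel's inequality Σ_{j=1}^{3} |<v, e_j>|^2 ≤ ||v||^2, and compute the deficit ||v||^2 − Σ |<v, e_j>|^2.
Σ |<v, e_j>|^2 = 875/66; ||v||^2 = 14; deficit = 49/66

Write each e_j = u_j / sqrt(<u_j, u_j>) where u_j is the displayed integer vector. Then <v, e_j> = <v, u_j> / sqrt(<u_j, u_j>), so |<v, e_j>|^2 = <v, u_j>^2 / <u_j, u_j>.
Coefficients: <v, e_1> = 12/sqrt(16), <v, e_2> = 5/sqrt(6), <v, e_3> = 2/sqrt(44).
Square and sum: Σ |<v, e_j>|^2 = 875/66.
Compute ||v||^2 = v·v = 14.
Deficit = 14 − 875/66 = 49/66 ≥ 0, confirming Bessel's inequality. (The deficit equals ||v − Σ <v,e_j> e_j||^2, the squared distance from v to span{e_j}.)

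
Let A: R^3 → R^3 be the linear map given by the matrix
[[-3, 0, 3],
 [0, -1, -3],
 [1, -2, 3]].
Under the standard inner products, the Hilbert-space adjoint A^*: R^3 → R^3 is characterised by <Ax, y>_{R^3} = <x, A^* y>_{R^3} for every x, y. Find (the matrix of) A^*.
A^* = A^T =
[[-3, 0, 1],
 [0, -1, -2],
 [3, -3, 3]]

For real matrices with standard dot products, the defining identity <Ax, y> = <x, A^* y> gives (Ax)^T y = x^T (A^*) y, i.e. x^T A^T y = x^T (A^*) y. Since this holds for all x, y, we must have A^* = A^T. Therefore
A^* =
[[-3, 0, 1],
 [0, -1, -2],
 [3, -3, 3]].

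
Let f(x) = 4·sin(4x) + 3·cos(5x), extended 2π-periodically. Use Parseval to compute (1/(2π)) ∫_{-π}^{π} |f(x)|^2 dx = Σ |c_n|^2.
Σ |c_n|^2 = 25/2

Expand |f|^2 and use orthogonality of {sin(nx), cos(mx)} on [-π, π]:
  ∫_{-π}^{π} sin(nx)^2 dx = π, ∫ cos(mx)^2 dx = π, and cross terms integrate to 0.
So ∫_{-π}^{π} f(x)^2 dx = 4^2 · π + 3^2 · π = (16 + 9)π.
Divide by 2π: (16 + 9)/2 = 25/2.
By Parseval, this equals Σ |c_n|^2.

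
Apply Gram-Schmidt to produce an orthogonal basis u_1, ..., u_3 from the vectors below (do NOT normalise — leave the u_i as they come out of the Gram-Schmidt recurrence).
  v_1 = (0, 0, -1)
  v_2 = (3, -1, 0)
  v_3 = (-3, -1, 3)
Orthogonal basis:
  u_1 = (0, 0, -1)
  u_2 = (3, -1, 0)
  u_3 = (-3/5, -9/5, 0)

Apply the Gram-Schmidt recurrence
  u_1 = v_1
  u_i = v_i − Σ_{j<i} ((v_i · u_j) / (u_j · u_j)) · u_j.

Step by step this gives:
  u_1 = (0, 0, -1)
  u_2 = (3, -1, 0)
  u_3 = (-3/5, -9/5, 0)

Orthogonality check:
  u_2 · u_1 = 0 (should be 0)
  u_3 · u_1 = 0 (should be 0)
  u_3 · u_2 = 0 (should be 0)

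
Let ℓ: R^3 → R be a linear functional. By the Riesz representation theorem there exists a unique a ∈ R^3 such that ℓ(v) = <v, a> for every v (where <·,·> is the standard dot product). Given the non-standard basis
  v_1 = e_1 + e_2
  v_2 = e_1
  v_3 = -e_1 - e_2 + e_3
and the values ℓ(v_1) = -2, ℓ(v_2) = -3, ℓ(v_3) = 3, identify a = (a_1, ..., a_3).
a = (-3, 1, 1)

Write a = (a_1, ..., a_3) in the standard basis. For each basis vector v_i, ℓ(v_i) = <v_i, a> is a linear equation in the a_j's. Collect the n equations into a matrix system V a = ℓ, where row i of V is v_i (expressed in the standard basis). Since V is invertible (lower-triangular with 1s on the diagonal, up to permutation), solve by back-substitution:
  V =
[[1, 1, 0],
 [1, 0, 0],
 [-1, -1, 1]]
  V a = (-2, -3, 3)
Solving gives a = (-3, 1, 1).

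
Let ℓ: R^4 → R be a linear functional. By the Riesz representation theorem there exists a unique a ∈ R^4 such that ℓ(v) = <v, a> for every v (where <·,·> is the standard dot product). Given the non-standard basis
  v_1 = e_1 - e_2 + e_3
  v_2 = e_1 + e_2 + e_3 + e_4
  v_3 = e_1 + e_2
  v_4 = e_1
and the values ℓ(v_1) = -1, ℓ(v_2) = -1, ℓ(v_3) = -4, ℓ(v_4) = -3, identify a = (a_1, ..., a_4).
a = (-3, -1, 1, 2)

Write a = (a_1, ..., a_4) in the standard basis. For each basis vector v_i, ℓ(v_i) = <v_i, a> is a linear equation in the a_j's. Collect the n equations into a matrix system V a = ℓ, where row i of V is v_i (expressed in the standard basis). Since V is invertible (lower-triangular with 1s on the diagonal, up to permutation), solve by back-substitution:
  V =
[[1, -1, 1, 0],
 [1, 1, 1, 1],
 [1, 1, 0, 0],
 [1, 0, 0, 0]]
  V a = (-1, -1, -4, -3)
Solving gives a = (-3, -1, 1, 2).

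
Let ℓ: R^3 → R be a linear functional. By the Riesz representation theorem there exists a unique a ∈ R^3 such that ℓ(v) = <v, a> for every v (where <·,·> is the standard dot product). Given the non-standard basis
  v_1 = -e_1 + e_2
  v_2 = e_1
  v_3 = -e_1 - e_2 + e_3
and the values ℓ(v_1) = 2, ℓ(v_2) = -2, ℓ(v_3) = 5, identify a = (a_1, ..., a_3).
a = (-2, 0, 3)

Write a = (a_1, ..., a_3) in the standard basis. For each basis vector v_i, ℓ(v_i) = <v_i, a> is a linear equation in the a_j's. Collect the n equations into a matrix system V a = ℓ, where row i of V is v_i (expressed in the standard basis). Since V is invertible (lower-triangular with 1s on the diagonal, up to permutation), solve by back-substitution:
  V =
[[-1, 1, 0],
 [1, 0, 0],
 [-1, -1, 1]]
  V a = (2, -2, 5)
Solving gives a = (-2, 0, 3).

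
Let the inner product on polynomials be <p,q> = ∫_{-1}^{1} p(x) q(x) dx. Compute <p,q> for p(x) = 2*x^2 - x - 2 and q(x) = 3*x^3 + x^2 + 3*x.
<p,q> = -56/15

Expand the product: p(x)·q(x) = 6*x^5 - x^4 - x^3 - 5*x^2 - 6*x.
∫_{-1}^{1} of each monomial x^k gives [2/(k+1) if k even, 0 if k odd]. Integrating term-by-term (or equivalently evaluating the antiderivative F(x) = x^6 - x^5/5 - x^4/4 - 5*x^3/3 - 3*x^2 at the endpoints):
  F(1) − F(−1) = -247/60 − (-23/60) = -56/15.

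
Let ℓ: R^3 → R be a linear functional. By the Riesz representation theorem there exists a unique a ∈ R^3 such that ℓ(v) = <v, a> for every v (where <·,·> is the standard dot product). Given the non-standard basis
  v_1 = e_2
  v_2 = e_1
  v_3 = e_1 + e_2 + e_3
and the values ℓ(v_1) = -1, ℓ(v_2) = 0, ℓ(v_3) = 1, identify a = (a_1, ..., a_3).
a = (0, -1, 2)

Write a = (a_1, ..., a_3) in the standard basis. For each basis vector v_i, ℓ(v_i) = <v_i, a> is a linear equation in the a_j's. Collect the n equations into a matrix system V a = ℓ, where row i of V is v_i (expressed in the standard basis). Since V is invertible (lower-triangular with 1s on the diagonal, up to permutation), solve by back-substitution:
  V =
[[0, 1, 0],
 [1, 0, 0],
 [1, 1, 1]]
  V a = (-1, 0, 1)
Solving gives a = (0, -1, 2).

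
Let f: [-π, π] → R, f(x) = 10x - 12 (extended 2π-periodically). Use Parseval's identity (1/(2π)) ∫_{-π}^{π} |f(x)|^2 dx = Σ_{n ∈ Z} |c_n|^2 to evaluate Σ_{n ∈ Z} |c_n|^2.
Σ |c_n|^2 = 100π^2/3 + 144

Expand and integrate term by term over [-π, π]:
  ∫ (10x)^2 dx = 100·(2π^3/3); ∫ 2·10·(-12)·x dx = 0 (odd integrand); ∫ (-12)^2 dx = 144·2π.
So (1/(2π)) ∫_{-π}^{π} (10x - 12)^2 dx = 100π^2/3 + 144 = 100π^2/3 + 144.
Parseval ⇒ Σ |c_n|^2 = 100π^2/3 + 144.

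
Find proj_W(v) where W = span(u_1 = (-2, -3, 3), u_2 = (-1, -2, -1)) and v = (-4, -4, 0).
proj_W(v) = (-284/107, -508/107, 16/107)

Set up U = [u_1 | ... | u_2] ∈ R^(3×2). The projector onto W = col(U) is P = U (U^T U)^(-1) U^T.
Compute U^T U =
  [22, 5]
  [5, 6],
and U^T v = (20, 12).
Solve U^T U · c = U^T v for the coefficients: c = (60/107, 164/107). The projection is proj_W(v) = U c.
Check: (v - proj_W(v)) · u_1 = 0  (should be 0).
Check: (v - proj_W(v)) · u_2 = 0  (should be 0).
Result: proj_W(v) = (-284/107, -508/107, 16/107).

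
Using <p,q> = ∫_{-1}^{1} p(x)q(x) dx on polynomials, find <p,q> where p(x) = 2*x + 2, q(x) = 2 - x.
<p,q> = 20/3

Expand the product: p(x)·q(x) = -2*x^2 + 2*x + 4.
∫_{-1}^{1} of each monomial x^k gives [2/(k+1) if k even, 0 if k odd]. Integrating term-by-term (or equivalently evaluating the antiderivative F(x) = -2*x^3/3 + x^2 + 4*x at the endpoints):
  F(1) − F(−1) = 13/3 − (-7/3) = 20/3.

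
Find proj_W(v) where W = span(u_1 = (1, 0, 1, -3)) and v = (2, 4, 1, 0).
proj_W(v) = (3/11, 0, 3/11, -9/11)

Set up U = [u_1 | ... | u_1] ∈ R^(4×1). The projector onto W = col(U) is P = U (U^T U)^(-1) U^T.
Compute U^T U =
  [11],
and U^T v = (3).
Solve U^T U · c = U^T v for the coefficients: c = (3/11). The projection is proj_W(v) = U c.
Check: (v - proj_W(v)) · u_1 = 0  (should be 0).
Result: proj_W(v) = (3/11, 0, 3/11, -9/11).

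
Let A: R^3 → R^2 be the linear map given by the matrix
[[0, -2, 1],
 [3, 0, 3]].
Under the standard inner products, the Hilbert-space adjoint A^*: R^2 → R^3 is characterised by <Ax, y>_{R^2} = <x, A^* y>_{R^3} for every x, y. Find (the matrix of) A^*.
A^* = A^T =
[[0, 3],
 [-2, 0],
 [1, 3]]

For real matrices with standard dot products, the defining identity <Ax, y> = <x, A^* y> gives (Ax)^T y = x^T (A^*) y, i.e. x^T A^T y = x^T (A^*) y. Since this holds for all x, y, we must have A^* = A^T. Therefore
A^* =
[[0, 3],
 [-2, 0],
 [1, 3]].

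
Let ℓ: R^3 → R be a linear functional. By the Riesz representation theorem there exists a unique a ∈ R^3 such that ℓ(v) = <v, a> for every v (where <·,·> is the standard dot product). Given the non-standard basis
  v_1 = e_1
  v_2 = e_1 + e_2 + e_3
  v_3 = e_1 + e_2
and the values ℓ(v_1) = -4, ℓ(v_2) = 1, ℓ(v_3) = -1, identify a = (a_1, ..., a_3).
a = (-4, 3, 2)

Write a = (a_1, ..., a_3) in the standard basis. For each basis vector v_i, ℓ(v_i) = <v_i, a> is a linear equation in the a_j's. Collect the n equations into a matrix system V a = ℓ, where row i of V is v_i (expressed in the standard basis). Since V is invertible (lower-triangular with 1s on the diagonal, up to permutation), solve by back-substitution:
  V =
[[1, 0, 0],
 [1, 1, 1],
 [1, 1, 0]]
  V a = (-4, 1, -1)
Solving gives a = (-4, 3, 2).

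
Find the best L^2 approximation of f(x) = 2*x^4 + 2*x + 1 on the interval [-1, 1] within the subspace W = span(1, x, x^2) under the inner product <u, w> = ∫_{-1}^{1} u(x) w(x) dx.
g(x) = 12*x^2/7 + 2*x + 29/35

The best approximation g ∈ W is the orthogonal projection of f onto W. Writing g = a_0 + a_1 x + a_2 x^2, the coefficients solve the normal equations G · a = b where
  G_{ij} = <φ_i, φ_j> and b_i = <f, φ_i>, with φ_0 = 1, φ_1 = x, φ_2 = x^2.
G =
  [2, 0, 2/3]
  [0, 2/3, 0]
  [2/3, 0, 2/5],
b = (14/5, 4/3, 26/21).
Solving gives a_0 = 29/35, a_1 = 2, a_2 = 12/7, so
  g(x) = 12*x^2/7 + 2*x + 29/35.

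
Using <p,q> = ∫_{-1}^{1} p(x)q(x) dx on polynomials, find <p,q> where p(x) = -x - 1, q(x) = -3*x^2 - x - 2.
<p,q> = 20/3

Expand the product: p(x)·q(x) = 3*x^3 + 4*x^2 + 3*x + 2.
∫_{-1}^{1} of each monomial x^k gives [2/(k+1) if k even, 0 if k odd]. Integrating term-by-term (or equivalently evaluating the antiderivative F(x) = 3*x^4/4 + 4*x^3/3 + 3*x^2/2 + 2*x at the endpoints):
  F(1) − F(−1) = 67/12 − (-13/12) = 20/3.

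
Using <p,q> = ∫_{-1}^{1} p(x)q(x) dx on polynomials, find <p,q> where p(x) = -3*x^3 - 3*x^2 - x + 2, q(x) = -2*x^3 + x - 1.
<p,q> = -142/105

Expand the product: p(x)·q(x) = 6*x^6 + 6*x^5 - x^4 - 4*x^3 + 2*x^2 + 3*x - 2.
∫_{-1}^{1} of each monomial x^k gives [2/(k+1) if k even, 0 if k odd]. Integrating term-by-term (or equivalently evaluating the antiderivative F(x) = 6*x^7/7 + x^6 - x^5/5 - x^4 + 2*x^3/3 + 3*x^2/2 - 2*x at the endpoints):
  F(1) − F(−1) = 173/210 − (457/210) = -142/105.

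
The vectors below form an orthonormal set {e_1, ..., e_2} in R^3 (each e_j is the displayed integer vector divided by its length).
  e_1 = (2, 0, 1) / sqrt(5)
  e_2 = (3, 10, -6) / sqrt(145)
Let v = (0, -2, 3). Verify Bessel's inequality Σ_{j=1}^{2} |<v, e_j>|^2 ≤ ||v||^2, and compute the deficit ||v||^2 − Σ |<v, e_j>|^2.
Σ |<v, e_j>|^2 = 341/29; ||v||^2 = 13; deficit = 36/29

Write each e_j = u_j / sqrt(<u_j, u_j>) where u_j is the displayed integer vector. Then <v, e_j> = <v, u_j> / sqrt(<u_j, u_j>), so |<v, e_j>|^2 = <v, u_j>^2 / <u_j, u_j>.
Coefficients: <v, e_1> = 3/sqrt(5), <v, e_2> = -38/sqrt(145).
Square and sum: Σ |<v, e_j>|^2 = 341/29.
Compute ||v||^2 = v·v = 13.
Deficit = 13 − 341/29 = 36/29 ≥ 0, confirming Bessel's inequality. (The deficit equals ||v − Σ <v,e_j> e_j||^2, the squared distance from v to span{e_j}.)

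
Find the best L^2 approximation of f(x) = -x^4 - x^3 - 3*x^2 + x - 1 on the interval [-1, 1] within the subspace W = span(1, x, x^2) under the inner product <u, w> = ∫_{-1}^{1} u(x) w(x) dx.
g(x) = -27*x^2/7 + 2*x/5 - 32/35

The best approximation g ∈ W is the orthogonal projection of f onto W. Writing g = a_0 + a_1 x + a_2 x^2, the coefficients solve the normal equations G · a = b where
  G_{ij} = <φ_i, φ_j> and b_i = <f, φ_i>, with φ_0 = 1, φ_1 = x, φ_2 = x^2.
G =
  [2, 0, 2/3]
  [0, 2/3, 0]
  [2/3, 0, 2/5],
b = (-22/5, 4/15, -226/105).
Solving gives a_0 = -32/35, a_1 = 2/5, a_2 = -27/7, so
  g(x) = -27*x^2/7 + 2*x/5 - 32/35.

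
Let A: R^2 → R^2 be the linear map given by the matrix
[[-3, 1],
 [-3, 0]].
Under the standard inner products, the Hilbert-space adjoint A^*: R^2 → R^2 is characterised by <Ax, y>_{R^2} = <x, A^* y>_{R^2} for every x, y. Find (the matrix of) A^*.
A^* = A^T =
[[-3, -3],
 [1, 0]]

For real matrices with standard dot products, the defining identity <Ax, y> = <x, A^* y> gives (Ax)^T y = x^T (A^*) y, i.e. x^T A^T y = x^T (A^*) y. Since this holds for all x, y, we must have A^* = A^T. Therefore
A^* =
[[-3, -3],
 [1, 0]].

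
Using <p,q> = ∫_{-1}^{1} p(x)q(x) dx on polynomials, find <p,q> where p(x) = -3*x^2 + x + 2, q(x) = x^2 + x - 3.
<p,q> = -26/5

Expand the product: p(x)·q(x) = -3*x^4 - 2*x^3 + 12*x^2 - x - 6.
∫_{-1}^{1} of each monomial x^k gives [2/(k+1) if k even, 0 if k odd]. Integrating term-by-term (or equivalently evaluating the antiderivative F(x) = -3*x^5/5 - x^4/2 + 4*x^3 - x^2/2 - 6*x at the endpoints):
  F(1) − F(−1) = -18/5 − (8/5) = -26/5.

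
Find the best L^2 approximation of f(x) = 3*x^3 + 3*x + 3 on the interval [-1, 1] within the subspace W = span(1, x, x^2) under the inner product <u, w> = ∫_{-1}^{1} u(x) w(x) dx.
g(x) = 24*x/5 + 3

The best approximation g ∈ W is the orthogonal projection of f onto W. Writing g = a_0 + a_1 x + a_2 x^2, the coefficients solve the normal equations G · a = b where
  G_{ij} = <φ_i, φ_j> and b_i = <f, φ_i>, with φ_0 = 1, φ_1 = x, φ_2 = x^2.
G =
  [2, 0, 2/3]
  [0, 2/3, 0]
  [2/3, 0, 2/5],
b = (6, 16/5, 2).
Solving gives a_0 = 3, a_1 = 24/5, a_2 = 0, so
  g(x) = 24*x/5 + 3.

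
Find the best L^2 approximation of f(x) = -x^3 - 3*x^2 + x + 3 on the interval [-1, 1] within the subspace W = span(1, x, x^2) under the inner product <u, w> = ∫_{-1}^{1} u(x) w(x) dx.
g(x) = -3*x^2 + 2*x/5 + 3

The best approximation g ∈ W is the orthogonal projection of f onto W. Writing g = a_0 + a_1 x + a_2 x^2, the coefficients solve the normal equations G · a = b where
  G_{ij} = <φ_i, φ_j> and b_i = <f, φ_i>, with φ_0 = 1, φ_1 = x, φ_2 = x^2.
G =
  [2, 0, 2/3]
  [0, 2/3, 0]
  [2/3, 0, 2/5],
b = (4, 4/15, 4/5).
Solving gives a_0 = 3, a_1 = 2/5, a_2 = -3, so
  g(x) = -3*x^2 + 2*x/5 + 3.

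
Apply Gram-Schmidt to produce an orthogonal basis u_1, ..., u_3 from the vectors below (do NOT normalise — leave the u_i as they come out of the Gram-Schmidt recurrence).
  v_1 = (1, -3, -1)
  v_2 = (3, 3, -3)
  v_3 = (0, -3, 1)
Orthogonal basis:
  u_1 = (1, -3, -1)
  u_2 = (36/11, 24/11, -36/11)
  u_3 = (1/2, 0, 1/2)

Apply the Gram-Schmidt recurrence
  u_1 = v_1
  u_i = v_i − Σ_{j<i} ((v_i · u_j) / (u_j · u_j)) · u_j.

Step by step this gives:
  u_1 = (1, -3, -1)
  u_2 = (36/11, 24/11, -36/11)
  u_3 = (1/2, 0, 1/2)

Orthogonality check:
  u_2 · u_1 = 0 (should be 0)
  u_3 · u_1 = 0 (should be 0)
  u_3 · u_2 = 0 (should be 0)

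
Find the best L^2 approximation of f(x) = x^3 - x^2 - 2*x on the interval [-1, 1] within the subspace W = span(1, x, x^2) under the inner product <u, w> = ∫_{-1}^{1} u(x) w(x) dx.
g(x) = -x^2 - 7*x/5

The best approximation g ∈ W is the orthogonal projection of f onto W. Writing g = a_0 + a_1 x + a_2 x^2, the coefficients solve the normal equations G · a = b where
  G_{ij} = <φ_i, φ_j> and b_i = <f, φ_i>, with φ_0 = 1, φ_1 = x, φ_2 = x^2.
G =
  [2, 0, 2/3]
  [0, 2/3, 0]
  [2/3, 0, 2/5],
b = (-2/3, -14/15, -2/5).
Solving gives a_0 = 0, a_1 = -7/5, a_2 = -1, so
  g(x) = -x^2 - 7*x/5.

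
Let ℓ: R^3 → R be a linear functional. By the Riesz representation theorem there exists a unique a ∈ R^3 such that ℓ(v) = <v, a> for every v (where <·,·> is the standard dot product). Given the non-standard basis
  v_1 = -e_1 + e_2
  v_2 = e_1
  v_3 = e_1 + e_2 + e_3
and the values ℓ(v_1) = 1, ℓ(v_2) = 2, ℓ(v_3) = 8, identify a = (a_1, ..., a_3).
a = (2, 3, 3)

Write a = (a_1, ..., a_3) in the standard basis. For each basis vector v_i, ℓ(v_i) = <v_i, a> is a linear equation in the a_j's. Collect the n equations into a matrix system V a = ℓ, where row i of V is v_i (expressed in the standard basis). Since V is invertible (lower-triangular with 1s on the diagonal, up to permutation), solve by back-substitution:
  V =
[[-1, 1, 0],
 [1, 0, 0],
 [1, 1, 1]]
  V a = (1, 2, 8)
Solving gives a = (2, 3, 3).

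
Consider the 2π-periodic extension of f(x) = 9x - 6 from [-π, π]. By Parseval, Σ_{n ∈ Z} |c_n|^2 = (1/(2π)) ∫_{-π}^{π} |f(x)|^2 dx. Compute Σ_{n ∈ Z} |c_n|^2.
Σ |c_n|^2 = 27π^2 + 36

Expand and integrate term by term over [-π, π]:
  ∫ (9x)^2 dx = 81·(2π^3/3); ∫ 2·9·(-6)·x dx = 0 (odd integrand); ∫ (-6)^2 dx = 36·2π.
So (1/(2π)) ∫_{-π}^{π} (9x - 6)^2 dx = 81π^2/3 + 36 = 27π^2 + 36.
Parseval ⇒ Σ |c_n|^2 = 27π^2 + 36.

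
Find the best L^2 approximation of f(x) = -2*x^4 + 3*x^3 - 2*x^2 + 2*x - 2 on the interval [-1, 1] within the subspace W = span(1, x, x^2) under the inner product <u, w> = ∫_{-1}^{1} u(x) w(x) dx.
g(x) = -26*x^2/7 + 19*x/5 - 64/35

The best approximation g ∈ W is the orthogonal projection of f onto W. Writing g = a_0 + a_1 x + a_2 x^2, the coefficients solve the normal equations G · a = b where
  G_{ij} = <φ_i, φ_j> and b_i = <f, φ_i>, with φ_0 = 1, φ_1 = x, φ_2 = x^2.
G =
  [2, 0, 2/3]
  [0, 2/3, 0]
  [2/3, 0, 2/5],
b = (-92/15, 38/15, -284/105).
Solving gives a_0 = -64/35, a_1 = 19/5, a_2 = -26/7, so
  g(x) = -26*x^2/7 + 19*x/5 - 64/35.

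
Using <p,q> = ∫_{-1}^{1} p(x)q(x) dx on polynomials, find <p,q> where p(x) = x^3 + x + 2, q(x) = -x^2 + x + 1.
<p,q> = 56/15

Expand the product: p(x)·q(x) = -x^5 + x^4 - x^2 + 3*x + 2.
∫_{-1}^{1} of each monomial x^k gives [2/(k+1) if k even, 0 if k odd]. Integrating term-by-term (or equivalently evaluating the antiderivative F(x) = -x^6/6 + x^5/5 - x^3/3 + 3*x^2/2 + 2*x at the endpoints):
  F(1) − F(−1) = 16/5 − (-8/15) = 56/15.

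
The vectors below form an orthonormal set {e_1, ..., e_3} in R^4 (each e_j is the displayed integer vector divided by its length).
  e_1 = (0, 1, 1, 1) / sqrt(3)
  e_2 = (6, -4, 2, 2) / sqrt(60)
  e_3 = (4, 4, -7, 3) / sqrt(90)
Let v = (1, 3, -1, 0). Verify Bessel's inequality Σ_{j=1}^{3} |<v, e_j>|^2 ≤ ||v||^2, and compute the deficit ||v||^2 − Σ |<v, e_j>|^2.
Σ |<v, e_j>|^2 = 149/18; ||v||^2 = 11; deficit = 49/18

Write each e_j = u_j / sqrt(<u_j, u_j>) where u_j is the displayed integer vector. Then <v, e_j> = <v, u_j> / sqrt(<u_j, u_j>), so |<v, e_j>|^2 = <v, u_j>^2 / <u_j, u_j>.
Coefficients: <v, e_1> = 2/sqrt(3), <v, e_2> = -8/sqrt(60), <v, e_3> = 23/sqrt(90).
Square and sum: Σ |<v, e_j>|^2 = 149/18.
Compute ||v||^2 = v·v = 11.
Deficit = 11 − 149/18 = 49/18 ≥ 0, confirming Bessel's inequality. (The deficit equals ||v − Σ <v,e_j> e_j||^2, the squared distance from v to span{e_j}.)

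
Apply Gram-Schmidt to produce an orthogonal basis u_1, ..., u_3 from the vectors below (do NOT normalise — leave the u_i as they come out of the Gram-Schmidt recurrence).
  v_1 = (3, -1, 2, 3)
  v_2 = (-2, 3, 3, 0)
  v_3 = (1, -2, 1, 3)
Orthogonal basis:
  u_1 = (3, -1, 2, 3)
  u_2 = (-37/23, 66/23, 75/23, 9/23)
  u_3 = (-648/497, -456/497, 24/497, 480/497)

Apply the Gram-Schmidt recurrence
  u_1 = v_1
  u_i = v_i − Σ_{j<i} ((v_i · u_j) / (u_j · u_j)) · u_j.

Step by step this gives:
  u_1 = (3, -1, 2, 3)
  u_2 = (-37/23, 66/23, 75/23, 9/23)
  u_3 = (-648/497, -456/497, 24/497, 480/497)

Orthogonality check:
  u_2 · u_1 = 0 (should be 0)
  u_3 · u_1 = 0 (should be 0)
  u_3 · u_2 = 0 (should be 0)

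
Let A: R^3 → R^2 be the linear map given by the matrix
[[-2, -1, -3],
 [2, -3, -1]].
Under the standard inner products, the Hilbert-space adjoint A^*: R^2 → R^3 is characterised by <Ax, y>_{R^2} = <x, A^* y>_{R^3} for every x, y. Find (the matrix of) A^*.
A^* = A^T =
[[-2, 2],
 [-1, -3],
 [-3, -1]]

For real matrices with standard dot products, the defining identity <Ax, y> = <x, A^* y> gives (Ax)^T y = x^T (A^*) y, i.e. x^T A^T y = x^T (A^*) y. Since this holds for all x, y, we must have A^* = A^T. Therefore
A^* =
[[-2, 2],
 [-1, -3],
 [-3, -1]].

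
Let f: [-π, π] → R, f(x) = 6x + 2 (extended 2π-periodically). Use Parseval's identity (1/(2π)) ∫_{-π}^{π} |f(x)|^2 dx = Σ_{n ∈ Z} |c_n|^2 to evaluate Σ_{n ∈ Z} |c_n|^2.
Σ |c_n|^2 = 12π^2 + 4

Expand and integrate term by term over [-π, π]:
  ∫ (6x)^2 dx = 36·(2π^3/3); ∫ 2·6·(2)·x dx = 0 (odd integrand); ∫ 2^2 dx = 4·2π.
So (1/(2π)) ∫_{-π}^{π} (6x + 2)^2 dx = 36π^2/3 + 4 = 12π^2 + 4.
Parseval ⇒ Σ |c_n|^2 = 12π^2 + 4.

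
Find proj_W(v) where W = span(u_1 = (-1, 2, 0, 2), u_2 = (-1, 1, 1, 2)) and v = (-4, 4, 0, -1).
proj_W(v) = (-6/7, 20/7, -8/7, 12/7)

Set up U = [u_1 | ... | u_2] ∈ R^(4×2). The projector onto W = col(U) is P = U (U^T U)^(-1) U^T.
Compute U^T U =
  [9, 7]
  [7, 7],
and U^T v = (10, 6).
Solve U^T U · c = U^T v for the coefficients: c = (2, -8/7). The projection is proj_W(v) = U c.
Check: (v - proj_W(v)) · u_1 = 0  (should be 0).
Check: (v - proj_W(v)) · u_2 = 0  (should be 0).
Result: proj_W(v) = (-6/7, 20/7, -8/7, 12/7).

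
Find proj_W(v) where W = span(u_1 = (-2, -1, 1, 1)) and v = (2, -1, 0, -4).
proj_W(v) = (2, 1, -1, -1)

Set up U = [u_1 | ... | u_1] ∈ R^(4×1). The projector onto W = col(U) is P = U (U^T U)^(-1) U^T.
Compute U^T U =
  [7],
and U^T v = (-7).
Solve U^T U · c = U^T v for the coefficients: c = (-1). The projection is proj_W(v) = U c.
Check: (v - proj_W(v)) · u_1 = 0  (should be 0).
Result: proj_W(v) = (2, 1, -1, -1).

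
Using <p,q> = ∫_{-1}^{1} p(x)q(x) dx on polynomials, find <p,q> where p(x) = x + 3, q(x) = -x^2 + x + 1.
<p,q> = 14/3

Expand the product: p(x)·q(x) = -x^3 - 2*x^2 + 4*x + 3.
∫_{-1}^{1} of each monomial x^k gives [2/(k+1) if k even, 0 if k odd]. Integrating term-by-term (or equivalently evaluating the antiderivative F(x) = -x^4/4 - 2*x^3/3 + 2*x^2 + 3*x at the endpoints):
  F(1) − F(−1) = 49/12 − (-7/12) = 14/3.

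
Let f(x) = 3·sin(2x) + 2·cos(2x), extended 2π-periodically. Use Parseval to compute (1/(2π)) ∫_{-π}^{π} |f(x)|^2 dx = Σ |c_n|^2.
Σ |c_n|^2 = 13/2

Expand |f|^2 and use orthogonality of {sin(nx), cos(mx)} on [-π, π]:
  ∫_{-π}^{π} sin(nx)^2 dx = π, ∫ cos(mx)^2 dx = π, and cross terms integrate to 0.
So ∫_{-π}^{π} f(x)^2 dx = 3^2 · π + 2^2 · π = (9 + 4)π.
Divide by 2π: (9 + 4)/2 = 13/2.
By Parseval, this equals Σ |c_n|^2.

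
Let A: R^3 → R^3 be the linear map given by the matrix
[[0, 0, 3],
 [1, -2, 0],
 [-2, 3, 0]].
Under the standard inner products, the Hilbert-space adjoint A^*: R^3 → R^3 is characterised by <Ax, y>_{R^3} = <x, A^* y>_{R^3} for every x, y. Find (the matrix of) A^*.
A^* = A^T =
[[0, 1, -2],
 [0, -2, 3],
 [3, 0, 0]]

For real matrices with standard dot products, the defining identity <Ax, y> = <x, A^* y> gives (Ax)^T y = x^T (A^*) y, i.e. x^T A^T y = x^T (A^*) y. Since this holds for all x, y, we must have A^* = A^T. Therefore
A^* =
[[0, 1, -2],
 [0, -2, 3],
 [3, 0, 0]].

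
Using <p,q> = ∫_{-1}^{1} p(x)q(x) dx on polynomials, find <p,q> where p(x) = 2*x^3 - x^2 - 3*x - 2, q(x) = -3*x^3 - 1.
<p,q> = 688/105

Expand the product: p(x)·q(x) = -6*x^6 + 3*x^5 + 9*x^4 + 4*x^3 + x^2 + 3*x + 2.
∫_{-1}^{1} of each monomial x^k gives [2/(k+1) if k even, 0 if k odd]. Integrating term-by-term (or equivalently evaluating the antiderivative F(x) = -6*x^7/7 + x^6/2 + 9*x^5/5 + x^4 + x^3/3 + 3*x^2/2 + 2*x at the endpoints):
  F(1) − F(−1) = 659/105 − (-29/105) = 688/105.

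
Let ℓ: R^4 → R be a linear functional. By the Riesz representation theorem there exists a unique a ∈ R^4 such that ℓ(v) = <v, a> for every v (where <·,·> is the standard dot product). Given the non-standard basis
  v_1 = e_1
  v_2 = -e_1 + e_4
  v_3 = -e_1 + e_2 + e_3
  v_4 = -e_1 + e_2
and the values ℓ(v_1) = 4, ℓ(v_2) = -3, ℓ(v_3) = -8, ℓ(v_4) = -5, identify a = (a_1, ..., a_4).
a = (4, -1, -3, 1)

Write a = (a_1, ..., a_4) in the standard basis. For each basis vector v_i, ℓ(v_i) = <v_i, a> is a linear equation in the a_j's. Collect the n equations into a matrix system V a = ℓ, where row i of V is v_i (expressed in the standard basis). Since V is invertible (lower-triangular with 1s on the diagonal, up to permutation), solve by back-substitution:
  V =
[[1, 0, 0, 0],
 [-1, 0, 0, 1],
 [-1, 1, 1, 0],
 [-1, 1, 0, 0]]
  V a = (4, -3, -8, -5)
Solving gives a = (4, -1, -3, 1).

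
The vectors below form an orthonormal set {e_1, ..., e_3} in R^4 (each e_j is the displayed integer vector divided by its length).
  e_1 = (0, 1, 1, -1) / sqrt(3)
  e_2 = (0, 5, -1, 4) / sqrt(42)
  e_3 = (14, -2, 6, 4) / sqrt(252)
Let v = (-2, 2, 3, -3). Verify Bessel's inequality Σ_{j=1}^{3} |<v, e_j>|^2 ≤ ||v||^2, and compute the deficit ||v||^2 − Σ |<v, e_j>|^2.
Σ |<v, e_j>|^2 = 443/18; ||v||^2 = 26; deficit = 25/18

Write each e_j = u_j / sqrt(<u_j, u_j>) where u_j is the displayed integer vector. Then <v, e_j> = <v, u_j> / sqrt(<u_j, u_j>), so |<v, e_j>|^2 = <v, u_j>^2 / <u_j, u_j>.
Coefficients: <v, e_1> = 8/sqrt(3), <v, e_2> = -5/sqrt(42), <v, e_3> = -26/sqrt(252).
Square and sum: Σ |<v, e_j>|^2 = 443/18.
Compute ||v||^2 = v·v = 26.
Deficit = 26 − 443/18 = 25/18 ≥ 0, confirming Bessel's inequality. (The deficit equals ||v − Σ <v,e_j> e_j||^2, the squared distance from v to span{e_j}.)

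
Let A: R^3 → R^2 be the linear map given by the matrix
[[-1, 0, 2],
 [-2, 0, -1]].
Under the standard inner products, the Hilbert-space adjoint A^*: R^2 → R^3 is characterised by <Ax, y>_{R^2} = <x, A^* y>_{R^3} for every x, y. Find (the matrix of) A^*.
A^* = A^T =
[[-1, -2],
 [0, 0],
 [2, -1]]

For real matrices with standard dot products, the defining identity <Ax, y> = <x, A^* y> gives (Ax)^T y = x^T (A^*) y, i.e. x^T A^T y = x^T (A^*) y. Since this holds for all x, y, we must have A^* = A^T. Therefore
A^* =
[[-1, -2],
 [0, 0],
 [2, -1]].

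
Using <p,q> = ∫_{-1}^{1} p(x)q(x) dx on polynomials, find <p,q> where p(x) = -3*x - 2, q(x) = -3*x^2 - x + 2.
<p,q> = -2

Expand the product: p(x)·q(x) = 9*x^3 + 9*x^2 - 4*x - 4.
∫_{-1}^{1} of each monomial x^k gives [2/(k+1) if k even, 0 if k odd]. Integrating term-by-term (or equivalently evaluating the antiderivative F(x) = 9*x^4/4 + 3*x^3 - 2*x^2 - 4*x at the endpoints):
  F(1) − F(−1) = -3/4 − (5/4) = -2.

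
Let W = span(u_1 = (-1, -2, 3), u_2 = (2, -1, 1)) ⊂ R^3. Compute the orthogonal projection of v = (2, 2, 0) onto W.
proj_W(v) = (134/75, 38/75, -16/15)

Set up U = [u_1 | ... | u_2] ∈ R^(3×2). The projector onto W = col(U) is P = U (U^T U)^(-1) U^T.
Compute U^T U =
  [14, 3]
  [3, 6],
and U^T v = (-6, 2).
Solve U^T U · c = U^T v for the coefficients: c = (-14/25, 46/75). The projection is proj_W(v) = U c.
Check: (v - proj_W(v)) · u_1 = 0  (should be 0).
Check: (v - proj_W(v)) · u_2 = 0  (should be 0).
Result: proj_W(v) = (134/75, 38/75, -16/15).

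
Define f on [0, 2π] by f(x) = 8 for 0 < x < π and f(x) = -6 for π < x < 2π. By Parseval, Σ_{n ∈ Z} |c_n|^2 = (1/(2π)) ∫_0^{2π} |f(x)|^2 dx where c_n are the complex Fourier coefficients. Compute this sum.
Σ |c_n|^2 = 50

Parseval equates the L^2 energy of f (normalised by 1/(2π)) with the ℓ^2 sum of its Fourier coefficients: (1/(2π)) ∫_0^{2π} |f|^2 = Σ |c_n|^2.
Compute the left side: (1/(2π)) [∫_0^π 8^2 dx + ∫_π^{2π} (-6)^2 dx] = (1/(2π)) · (64π + 36π) = (64 + 36)/2 = 50.
So Σ_{n ∈ Z} |c_n|^2 = 50.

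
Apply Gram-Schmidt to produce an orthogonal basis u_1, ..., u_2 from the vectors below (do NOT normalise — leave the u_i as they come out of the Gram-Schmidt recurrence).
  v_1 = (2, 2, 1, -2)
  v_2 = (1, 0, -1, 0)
Orthogonal basis:
  u_1 = (2, 2, 1, -2)
  u_2 = (11/13, -2/13, -14/13, 2/13)

Apply the Gram-Schmidt recurrence
  u_1 = v_1
  u_i = v_i − Σ_{j<i} ((v_i · u_j) / (u_j · u_j)) · u_j.

Step by step this gives:
  u_1 = (2, 2, 1, -2)
  u_2 = (11/13, -2/13, -14/13, 2/13)

Orthogonality check:
  u_2 · u_1 = 0 (should be 0)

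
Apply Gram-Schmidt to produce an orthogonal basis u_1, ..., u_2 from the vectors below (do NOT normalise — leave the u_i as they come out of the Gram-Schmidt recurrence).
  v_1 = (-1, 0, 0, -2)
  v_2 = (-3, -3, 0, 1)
Orthogonal basis:
  u_1 = (-1, 0, 0, -2)
  u_2 = (-14/5, -3, 0, 7/5)

Apply the Gram-Schmidt recurrence
  u_1 = v_1
  u_i = v_i − Σ_{j<i} ((v_i · u_j) / (u_j · u_j)) · u_j.

Step by step this gives:
  u_1 = (-1, 0, 0, -2)
  u_2 = (-14/5, -3, 0, 7/5)

Orthogonality check:
  u_2 · u_1 = 0 (should be 0)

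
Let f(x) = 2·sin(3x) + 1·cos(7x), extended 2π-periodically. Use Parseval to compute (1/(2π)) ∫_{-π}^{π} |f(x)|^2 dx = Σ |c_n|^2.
Σ |c_n|^2 = 5/2

Expand |f|^2 and use orthogonality of {sin(nx), cos(mx)} on [-π, π]:
  ∫_{-π}^{π} sin(nx)^2 dx = π, ∫ cos(mx)^2 dx = π, and cross terms integrate to 0.
So ∫_{-π}^{π} f(x)^2 dx = 2^2 · π + 1^2 · π = (4 + 1)π.
Divide by 2π: (4 + 1)/2 = 5/2.
By Parseval, this equals Σ |c_n|^2.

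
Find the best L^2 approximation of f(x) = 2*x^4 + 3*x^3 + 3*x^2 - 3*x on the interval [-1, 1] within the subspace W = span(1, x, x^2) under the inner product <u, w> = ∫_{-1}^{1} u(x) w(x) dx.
g(x) = 33*x^2/7 - 6*x/5 - 6/35

The best approximation g ∈ W is the orthogonal projection of f onto W. Writing g = a_0 + a_1 x + a_2 x^2, the coefficients solve the normal equations G · a = b where
  G_{ij} = <φ_i, φ_j> and b_i = <f, φ_i>, with φ_0 = 1, φ_1 = x, φ_2 = x^2.
G =
  [2, 0, 2/3]
  [0, 2/3, 0]
  [2/3, 0, 2/5],
b = (14/5, -4/5, 62/35).
Solving gives a_0 = -6/35, a_1 = -6/5, a_2 = 33/7, so
  g(x) = 33*x^2/7 - 6*x/5 - 6/35.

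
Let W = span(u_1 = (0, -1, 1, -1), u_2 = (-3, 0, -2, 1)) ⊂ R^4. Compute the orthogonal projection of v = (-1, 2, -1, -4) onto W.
proj_W(v) = (-6/11, -17/33, 5/33, -1/3)

Set up U = [u_1 | ... | u_2] ∈ R^(4×2). The projector onto W = col(U) is P = U (U^T U)^(-1) U^T.
Compute U^T U =
  [3, -3]
  [-3, 14],
and U^T v = (1, 1).
Solve U^T U · c = U^T v for the coefficients: c = (17/33, 2/11). The projection is proj_W(v) = U c.
Check: (v - proj_W(v)) · u_1 = 0  (should be 0).
Check: (v - proj_W(v)) · u_2 = 0  (should be 0).
Result: proj_W(v) = (-6/11, -17/33, 5/33, -1/3).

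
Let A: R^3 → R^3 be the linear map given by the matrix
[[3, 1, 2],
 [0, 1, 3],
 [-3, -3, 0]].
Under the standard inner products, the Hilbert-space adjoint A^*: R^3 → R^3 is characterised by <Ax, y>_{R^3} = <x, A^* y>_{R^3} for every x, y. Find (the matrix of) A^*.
A^* = A^T =
[[3, 0, -3],
 [1, 1, -3],
 [2, 3, 0]]

For real matrices with standard dot products, the defining identity <Ax, y> = <x, A^* y> gives (Ax)^T y = x^T (A^*) y, i.e. x^T A^T y = x^T (A^*) y. Since this holds for all x, y, we must have A^* = A^T. Therefore
A^* =
[[3, 0, -3],
 [1, 1, -3],
 [2, 3, 0]].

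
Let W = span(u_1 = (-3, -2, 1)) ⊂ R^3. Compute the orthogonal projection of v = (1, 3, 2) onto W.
proj_W(v) = (3/2, 1, -1/2)

Set up U = [u_1 | ... | u_1] ∈ R^(3×1). The projector onto W = col(U) is P = U (U^T U)^(-1) U^T.
Compute U^T U =
  [14],
and U^T v = (-7).
Solve U^T U · c = U^T v for the coefficients: c = (-1/2). The projection is proj_W(v) = U c.
Check: (v - proj_W(v)) · u_1 = 0  (should be 0).
Result: proj_W(v) = (3/2, 1, -1/2).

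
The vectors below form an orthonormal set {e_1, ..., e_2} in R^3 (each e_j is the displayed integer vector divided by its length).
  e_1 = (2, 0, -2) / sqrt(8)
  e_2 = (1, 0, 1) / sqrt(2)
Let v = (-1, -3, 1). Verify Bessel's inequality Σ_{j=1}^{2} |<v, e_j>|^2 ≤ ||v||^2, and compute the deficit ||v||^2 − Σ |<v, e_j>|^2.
Σ |<v, e_j>|^2 = 2; ||v||^2 = 11; deficit = 9

Write each e_j = u_j / sqrt(<u_j, u_j>) where u_j is the displayed integer vector. Then <v, e_j> = <v, u_j> / sqrt(<u_j, u_j>), so |<v, e_j>|^2 = <v, u_j>^2 / <u_j, u_j>.
Coefficients: <v, e_1> = -4/sqrt(8), <v, e_2> = 0/sqrt(2).
Square and sum: Σ |<v, e_j>|^2 = 2.
Compute ||v||^2 = v·v = 11.
Deficit = 11 − 2 = 9 ≥ 0, confirming Bessel's inequality. (The deficit equals ||v − Σ <v,e_j> e_j||^2, the squared distance from v to span{e_j}.)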